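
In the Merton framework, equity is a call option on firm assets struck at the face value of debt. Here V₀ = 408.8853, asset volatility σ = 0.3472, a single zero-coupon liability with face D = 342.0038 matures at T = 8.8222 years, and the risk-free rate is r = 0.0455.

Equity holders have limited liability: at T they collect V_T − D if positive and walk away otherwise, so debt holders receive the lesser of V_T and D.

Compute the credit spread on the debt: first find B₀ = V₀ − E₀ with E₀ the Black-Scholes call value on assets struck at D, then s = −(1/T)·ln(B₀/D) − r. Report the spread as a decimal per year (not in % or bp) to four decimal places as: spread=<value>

d₁ = [ln(V₀/D) + (r + σ²/2)T] / (σ√T)
   = [ln(408.8853/342.0038) + (0.0455 + 0.5·0.3472²)·8.8222] / (0.3472·√8.8222)
   = [0.178613 + 0.933159] / 1.031260 = 1.078071
d₂ = d₁ − σ√T = 1.078071 − 1.031260 = 0.046811
N(d₁) = 0.859499,  N(d₂) = 0.518668,  e^(−rT) = 0.669375
E₀ = V₀·N(d₁) − D·e^(−rT)·N(d₂)
   = 408.8853·0.859499 − 342.0038·0.669375·0.518668 = 232.698347
B₀ = V₀ − E₀ = 408.8853 − 232.698347 = 176.186953
spread = −(1/T)·ln(B₀/D) − r = −(1/8.8222)·ln(176.186953/342.0038) − 0.0455 = 0.02968263

spread=0.0297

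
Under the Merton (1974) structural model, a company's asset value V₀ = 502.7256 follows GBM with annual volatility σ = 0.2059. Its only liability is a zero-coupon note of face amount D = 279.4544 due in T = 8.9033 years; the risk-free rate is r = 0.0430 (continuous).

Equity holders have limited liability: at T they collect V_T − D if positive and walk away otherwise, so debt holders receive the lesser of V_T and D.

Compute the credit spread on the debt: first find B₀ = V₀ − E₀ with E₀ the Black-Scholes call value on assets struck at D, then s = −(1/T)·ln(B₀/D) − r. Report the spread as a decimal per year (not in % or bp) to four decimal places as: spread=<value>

spread=0.0027

d₁ = [ln(V₀/D) + (r + σ²/2)T] / (σ√T)
   = [ln(502.7256/279.4544) + (0.0430 + 0.5·0.2059²)·8.9033] / (0.2059·√8.9033)
   = [0.587205 + 0.571569] / 0.614373 = 1.886110
d₂ = d₁ − σ√T = 1.886110 − 0.614373 = 1.271737
N(d₁) = 0.970360,  N(d₂) = 0.898267,  e^(−rT) = 0.681921
E₀ = V₀·N(d₁) − D·e^(−rT)·N(d₂)
   = 502.7256·0.970360 − 279.4544·0.681921·0.898267 = 316.645906
B₀ = V₀ − E₀ = 502.7256 − 316.645906 = 186.079694
spread = −(1/T)·ln(B₀/D) − r = −(1/8.9033)·ln(186.079694/279.4544) − 0.0430 = 0.00267566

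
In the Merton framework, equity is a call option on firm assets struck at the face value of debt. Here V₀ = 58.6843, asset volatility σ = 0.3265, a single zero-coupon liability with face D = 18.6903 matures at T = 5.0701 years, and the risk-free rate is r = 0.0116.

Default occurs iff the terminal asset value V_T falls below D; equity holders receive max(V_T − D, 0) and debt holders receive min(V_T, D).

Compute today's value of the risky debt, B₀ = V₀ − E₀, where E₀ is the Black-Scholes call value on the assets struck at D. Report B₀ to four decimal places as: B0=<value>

B0=17.1433

d₁ = [ln(V₀/D) + (r + σ²/2)T] / (σ√T)
   = [ln(58.6843/18.6903) + (0.0116 + 0.5·0.3265²)·5.0701] / (0.3265·√5.0701)
   = [1.144168 + 0.329055] / 0.735176 = 2.003904
d₂ = d₁ − σ√T = 2.003904 − 0.735176 = 1.268728
N(d₁) = 0.977460,  N(d₂) = 0.897731,  e^(−rT) = 0.942883
E₀ = V₀·N(d₁) − D·e^(−rT)·N(d₂)
   = 58.6843·0.977460 − 18.6903·0.942883·0.897731 = 41.541045
B₀ = V₀ − E₀ = 58.6843 − 41.541045 = 17.143255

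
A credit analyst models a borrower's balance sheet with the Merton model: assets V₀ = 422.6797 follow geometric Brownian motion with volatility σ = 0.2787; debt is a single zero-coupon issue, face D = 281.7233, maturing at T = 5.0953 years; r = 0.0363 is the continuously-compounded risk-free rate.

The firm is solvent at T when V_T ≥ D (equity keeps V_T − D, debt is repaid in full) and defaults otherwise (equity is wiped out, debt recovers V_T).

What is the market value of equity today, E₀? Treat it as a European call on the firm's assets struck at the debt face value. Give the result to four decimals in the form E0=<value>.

E0=206.4695

d₁ = [ln(V₀/D) + (r + σ²/2)T] / (σ√T)
   = [ln(422.6797/281.7233) + (0.0363 + 0.5·0.2787²)·5.0953] / (0.2787·√5.0953)
   = [0.405689 + 0.382845] / 0.629103 = 1.253426
d₂ = d₁ − σ√T = 1.253426 − 0.629103 = 0.624323
N(d₁) = 0.894975,  N(d₂) = 0.733792,  e^(−rT) = 0.831138
E₀ = V₀·N(d₁) − D·e^(−rT)·N(d₂)
   = 422.6797·0.894975 − 281.7233·0.831138·0.733792 = 206.469469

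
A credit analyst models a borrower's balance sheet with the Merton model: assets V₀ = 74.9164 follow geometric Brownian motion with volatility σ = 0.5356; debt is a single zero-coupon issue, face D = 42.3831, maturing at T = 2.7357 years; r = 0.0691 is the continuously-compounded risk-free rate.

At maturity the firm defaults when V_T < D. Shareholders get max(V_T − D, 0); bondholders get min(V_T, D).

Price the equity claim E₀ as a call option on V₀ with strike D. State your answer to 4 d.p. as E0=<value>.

E0=44.4885

d₁ = [ln(V₀/D) + (r + σ²/2)T] / (σ√T)
   = [ln(74.9164/42.3831) + (0.0691 + 0.5·0.5356²)·2.7357] / (0.5356·√2.7357)
   = [0.569623 + 0.581428] / 0.885880 = 1.299331
d₂ = d₁ − σ√T = 1.299331 − 0.885880 = 0.413452
N(d₁) = 0.903085,  N(d₂) = 0.660362,  e^(−rT) = 0.827756
E₀ = V₀·N(d₁) − D·e^(−rT)·N(d₂)
   = 74.9164·0.903085 − 42.3831·0.827756·0.660362 = 44.488474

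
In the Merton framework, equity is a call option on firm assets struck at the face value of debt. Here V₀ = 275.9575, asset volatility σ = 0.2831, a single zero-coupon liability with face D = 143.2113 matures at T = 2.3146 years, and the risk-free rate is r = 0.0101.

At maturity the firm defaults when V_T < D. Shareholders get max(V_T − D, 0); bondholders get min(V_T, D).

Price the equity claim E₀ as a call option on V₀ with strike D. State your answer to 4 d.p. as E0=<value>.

d₁ = [ln(V₀/D) + (r + σ²/2)T] / (σ√T)
   = [ln(275.9575/143.2113) + (0.0101 + 0.5·0.2831²)·2.3146] / (0.2831·√2.3146)
   = [0.655926 + 0.116130] / 0.430703 = 1.792548
d₂ = d₁ − σ√T = 1.792548 − 0.430703 = 1.361845
N(d₁) = 0.963477,  N(d₂) = 0.913377,  e^(−rT) = 0.976894
E₀ = V₀·N(d₁) − D·e^(−rT)·N(d₂)
   = 275.9575·0.963477 − 143.2113·0.976894·0.913377 = 138.095402

E0=138.0954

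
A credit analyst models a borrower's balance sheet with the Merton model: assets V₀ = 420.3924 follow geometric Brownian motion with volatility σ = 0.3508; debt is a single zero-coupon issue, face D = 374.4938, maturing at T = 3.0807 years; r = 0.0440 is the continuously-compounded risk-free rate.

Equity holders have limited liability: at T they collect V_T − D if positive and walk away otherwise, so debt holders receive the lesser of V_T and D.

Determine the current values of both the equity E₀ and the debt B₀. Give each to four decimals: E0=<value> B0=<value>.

d₁ = [ln(V₀/D) + (r + σ²/2)T] / (σ√T)
   = [ln(420.3924/374.4938) + (0.0440 + 0.5·0.3508²)·3.0807] / (0.3508·√3.0807)
   = [0.115613 + 0.325107] / 0.615721 = 0.715779
d₂ = d₁ − σ√T = 0.715779 − 0.615721 = 0.100058
N(d₁) = 0.762936,  N(d₂) = 0.539851,  e^(−rT) = 0.873235
E₀ = V₀·N(d₁) − D·e^(−rT)·N(d₂)
   = 420.3924·0.762936 − 374.4938·0.873235·0.539851 = 144.190015
B₀ = V₀ − E₀ = 420.3924 − 144.190015 = 276.202385

E0=144.1900 B0=276.2024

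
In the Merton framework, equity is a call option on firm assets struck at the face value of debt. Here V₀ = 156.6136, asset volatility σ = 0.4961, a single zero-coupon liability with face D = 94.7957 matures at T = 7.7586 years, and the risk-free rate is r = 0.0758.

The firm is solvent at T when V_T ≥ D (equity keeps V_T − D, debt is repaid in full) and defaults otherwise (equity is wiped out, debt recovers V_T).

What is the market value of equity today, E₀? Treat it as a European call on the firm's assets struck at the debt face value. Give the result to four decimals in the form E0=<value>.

E0=117.3569

d₁ = [ln(V₀/D) + (r + σ²/2)T] / (σ√T)
   = [ln(156.6136/94.7957) + (0.0758 + 0.5·0.4961²)·7.7586] / (0.4961·√7.7586)
   = [0.502058 + 1.542857] / 1.381850 = 1.479838
d₂ = d₁ − σ√T = 1.479838 − 1.381850 = 0.097988
N(d₁) = 0.930542,  N(d₂) = 0.539029,  e^(−rT) = 0.555380
E₀ = V₀·N(d₁) − D·e^(−rT)·N(d₂)
   = 156.6136·0.930542 − 94.7957·0.555380·0.539029 = 117.356864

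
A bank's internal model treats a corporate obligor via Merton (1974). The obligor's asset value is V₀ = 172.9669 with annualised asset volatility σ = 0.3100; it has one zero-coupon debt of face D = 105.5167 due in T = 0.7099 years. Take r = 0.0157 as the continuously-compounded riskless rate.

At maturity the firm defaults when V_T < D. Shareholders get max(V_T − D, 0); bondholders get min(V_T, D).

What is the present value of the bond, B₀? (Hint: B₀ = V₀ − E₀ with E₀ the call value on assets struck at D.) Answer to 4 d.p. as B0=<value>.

B0=103.9954

d₁ = [ln(V₀/D) + (r + σ²/2)T] / (σ√T)
   = [ln(172.9669/105.5167) + (0.0157 + 0.5·0.3100²)·0.7099] / (0.3100·√0.7099)
   = [0.494231 + 0.045256] / 0.261192 = 2.065479
d₂ = d₁ − σ√T = 2.065479 − 0.261192 = 1.804287
N(d₁) = 0.980561,  N(d₂) = 0.964407,  e^(−rT) = 0.988916
E₀ = V₀·N(d₁) − D·e^(−rT)·N(d₂)
   = 172.9669·0.980561 − 105.5167·0.988916·0.964407 = 68.971471
B₀ = V₀ − E₀ = 172.9669 − 68.971471 = 103.995429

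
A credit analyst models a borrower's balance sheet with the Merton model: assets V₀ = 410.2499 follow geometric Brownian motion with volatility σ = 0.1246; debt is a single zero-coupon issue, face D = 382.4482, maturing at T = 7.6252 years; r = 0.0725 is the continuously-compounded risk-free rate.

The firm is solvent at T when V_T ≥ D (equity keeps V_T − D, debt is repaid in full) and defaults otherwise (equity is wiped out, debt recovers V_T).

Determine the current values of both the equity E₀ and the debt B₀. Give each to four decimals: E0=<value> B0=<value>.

E0=191.6397 B0=218.6102

d₁ = [ln(V₀/D) + (r + σ²/2)T] / (σ√T)
   = [ln(410.2499/382.4482) + (0.0725 + 0.5·0.1246²)·7.6252] / (0.1246·√7.6252)
   = [0.070173 + 0.612018] / 0.344068 = 1.982726
d₂ = d₁ − σ√T = 1.982726 − 0.344068 = 1.638658
N(d₁) = 0.976301,  N(d₂) = 0.949358,  e^(−rT) = 0.575321
E₀ = V₀·N(d₁) − D·e^(−rT)·N(d₂)
   = 410.2499·0.976301 − 382.4482·0.575321·0.949358 = 191.639698
B₀ = V₀ − E₀ = 410.2499 − 191.639698 = 218.610202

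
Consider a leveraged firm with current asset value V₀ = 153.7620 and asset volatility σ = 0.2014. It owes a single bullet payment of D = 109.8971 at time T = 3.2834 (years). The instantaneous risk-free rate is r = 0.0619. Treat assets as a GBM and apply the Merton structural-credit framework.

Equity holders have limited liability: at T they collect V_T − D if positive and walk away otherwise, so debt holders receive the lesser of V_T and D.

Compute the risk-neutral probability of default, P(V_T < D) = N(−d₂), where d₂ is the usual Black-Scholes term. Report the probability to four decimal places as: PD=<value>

PD=0.0977

d₁ = [ln(V₀/D) + (r + σ²/2)T] / (σ√T)
   = [ln(153.7620/109.8971) + (0.0619 + 0.5·0.2014²)·3.2834] / (0.2014·√3.2834)
   = [0.335861 + 0.269833] / 0.364940 = 1.659710
d₂ = d₁ − σ√T = 1.659710 − 0.364940 = 1.294770
risk-neutral PD = N(−d₂) = N(-1.294770) = 0.097700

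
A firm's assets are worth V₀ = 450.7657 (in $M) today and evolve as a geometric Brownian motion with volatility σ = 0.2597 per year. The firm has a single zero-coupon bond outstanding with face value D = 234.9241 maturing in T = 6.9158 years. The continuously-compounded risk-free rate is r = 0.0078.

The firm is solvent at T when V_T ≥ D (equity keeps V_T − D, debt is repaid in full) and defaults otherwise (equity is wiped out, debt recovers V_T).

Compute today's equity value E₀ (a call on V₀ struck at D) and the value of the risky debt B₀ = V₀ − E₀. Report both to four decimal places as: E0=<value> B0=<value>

E0=244.4717 B0=206.2940

d₁ = [ln(V₀/D) + (r + σ²/2)T] / (σ√T)
   = [ln(450.7657/234.9241) + (0.0078 + 0.5·0.2597²)·6.9158] / (0.2597·√6.9158)
   = [0.651685 + 0.287158] / 0.682957 = 1.374675
d₂ = d₁ − σ√T = 1.374675 − 0.682957 = 0.691718
N(d₁) = 0.915384,  N(d₂) = 0.755443,  e^(−rT) = 0.947486
E₀ = V₀·N(d₁) − D·e^(−rT)·N(d₂)
   = 450.7657·0.915384 − 234.9241·0.947486·0.755443 = 244.471692
B₀ = V₀ − E₀ = 450.7657 − 244.471692 = 206.294008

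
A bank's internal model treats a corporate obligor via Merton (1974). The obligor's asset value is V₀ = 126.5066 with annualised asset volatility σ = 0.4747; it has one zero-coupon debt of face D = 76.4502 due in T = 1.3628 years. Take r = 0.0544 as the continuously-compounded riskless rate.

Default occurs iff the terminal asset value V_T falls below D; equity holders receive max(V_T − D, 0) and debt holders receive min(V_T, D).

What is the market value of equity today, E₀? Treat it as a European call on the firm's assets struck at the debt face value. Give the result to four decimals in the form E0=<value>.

d₁ = [ln(V₀/D) + (r + σ²/2)T] / (σ√T)
   = [ln(126.5066/76.4502) + (0.0544 + 0.5·0.4747²)·1.3628] / (0.4747·√1.3628)
   = [0.503655 + 0.227683] / 0.554160 = 1.319723
d₂ = d₁ − σ√T = 1.319723 − 0.554160 = 0.765563
N(d₁) = 0.906536,  N(d₂) = 0.778032,  e^(−rT) = 0.928545
E₀ = V₀·N(d₁) − D·e^(−rT)·N(d₂)
   = 126.5066·0.906536 − 76.4502·0.928545·0.778032 = 59.452319

E0=59.4523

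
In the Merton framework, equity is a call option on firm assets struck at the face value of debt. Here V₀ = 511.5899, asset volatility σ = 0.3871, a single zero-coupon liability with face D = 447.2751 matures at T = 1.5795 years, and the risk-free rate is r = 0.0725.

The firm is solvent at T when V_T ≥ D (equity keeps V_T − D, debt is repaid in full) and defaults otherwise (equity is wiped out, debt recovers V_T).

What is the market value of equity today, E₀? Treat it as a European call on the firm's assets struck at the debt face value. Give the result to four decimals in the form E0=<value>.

d₁ = [ln(V₀/D) + (r + σ²/2)T] / (σ√T)
   = [ln(511.5899/447.2751) + (0.0725 + 0.5·0.3871²)·1.5795] / (0.3871·√1.5795)
   = [0.134349 + 0.232855] / 0.486500 = 0.754788
d₂ = d₁ − σ√T = 0.754788 − 0.486500 = 0.268288
N(d₁) = 0.774812,  N(d₂) = 0.605761,  e^(−rT) = 0.891800
E₀ = V₀·N(d₁) − D·e^(−rT)·N(d₂)
   = 511.5899·0.774812 − 447.2751·0.891800·0.605761 = 154.760077

E0=154.7601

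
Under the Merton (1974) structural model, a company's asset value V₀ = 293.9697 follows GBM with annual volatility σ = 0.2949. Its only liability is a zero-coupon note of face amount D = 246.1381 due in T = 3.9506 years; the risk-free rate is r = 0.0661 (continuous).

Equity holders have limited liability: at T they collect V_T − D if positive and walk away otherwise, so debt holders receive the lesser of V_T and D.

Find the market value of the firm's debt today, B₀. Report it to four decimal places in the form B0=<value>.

d₁ = [ln(V₀/D) + (r + σ²/2)T] / (σ√T)
   = [ln(293.9697/246.1381) + (0.0661 + 0.5·0.2949²)·3.9506] / (0.2949·√3.9506)
   = [0.177584 + 0.432919] / 0.586147 = 1.041553
d₂ = d₁ − σ√T = 1.041553 − 0.586147 = 0.455406
N(d₁) = 0.851190,  N(d₂) = 0.675591,  e^(−rT) = 0.770177
E₀ = V₀·N(d₁) − D·e^(−rT)·N(d₂)
   = 293.9697·0.851190 − 246.1381·0.770177·0.675591 = 122.152366
B₀ = V₀ − E₀ = 293.9697 − 122.152366 = 171.817334

B0=171.8173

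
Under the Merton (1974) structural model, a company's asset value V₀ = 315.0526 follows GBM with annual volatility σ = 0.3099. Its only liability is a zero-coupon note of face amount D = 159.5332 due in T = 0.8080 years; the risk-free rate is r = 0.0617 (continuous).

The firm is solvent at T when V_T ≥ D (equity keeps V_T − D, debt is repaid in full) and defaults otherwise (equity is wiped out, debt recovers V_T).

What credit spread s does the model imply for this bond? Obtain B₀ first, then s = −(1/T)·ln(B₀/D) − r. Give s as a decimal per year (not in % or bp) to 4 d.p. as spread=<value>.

spread=0.0007

d₁ = [ln(V₀/D) + (r + σ²/2)T] / (σ√T)
   = [ln(315.0526/159.5332) + (0.0617 + 0.5·0.3099²)·0.8080] / (0.3099·√0.8080)
   = [0.680488 + 0.088653] / 0.278565 = 2.761076
d₂ = d₁ − σ√T = 2.761076 − 0.278565 = 2.482511
N(d₁) = 0.997119,  N(d₂) = 0.993477,  e^(−rT) = 0.951369
E₀ = V₀·N(d₁) − D·e^(−rT)·N(d₂)
   = 315.0526·0.997119 − 159.5332·0.951369·0.993477 = 163.360208
B₀ = V₀ − E₀ = 315.0526 − 163.360208 = 151.692392
spread = −(1/T)·ln(B₀/D) − r = −(1/0.8080)·ln(151.692392/159.5332) − 0.0617 = 0.00067292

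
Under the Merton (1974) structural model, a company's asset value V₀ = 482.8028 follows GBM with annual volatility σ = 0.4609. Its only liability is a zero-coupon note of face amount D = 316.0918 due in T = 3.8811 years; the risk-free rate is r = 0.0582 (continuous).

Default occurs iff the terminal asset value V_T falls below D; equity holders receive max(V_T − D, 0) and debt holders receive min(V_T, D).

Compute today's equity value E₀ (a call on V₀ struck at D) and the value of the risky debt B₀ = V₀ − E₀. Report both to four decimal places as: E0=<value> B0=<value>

E0=272.2316 B0=210.5712

d₁ = [ln(V₀/D) + (r + σ²/2)T] / (σ√T)
   = [ln(482.8028/316.0918) + (0.0582 + 0.5·0.4609²)·3.8811] / (0.4609·√3.8811)
   = [0.423576 + 0.638109] / 0.907996 = 1.169261
d₂ = d₁ − σ√T = 1.169261 − 0.907996 = 0.261264
N(d₁) = 0.878851,  N(d₂) = 0.603056,  e^(−rT) = 0.797814
E₀ = V₀·N(d₁) − D·e^(−rT)·N(d₂)
   = 482.8028·0.878851 − 316.0918·0.797814·0.603056 = 272.231550
B₀ = V₀ − E₀ = 482.8028 − 272.231550 = 210.571250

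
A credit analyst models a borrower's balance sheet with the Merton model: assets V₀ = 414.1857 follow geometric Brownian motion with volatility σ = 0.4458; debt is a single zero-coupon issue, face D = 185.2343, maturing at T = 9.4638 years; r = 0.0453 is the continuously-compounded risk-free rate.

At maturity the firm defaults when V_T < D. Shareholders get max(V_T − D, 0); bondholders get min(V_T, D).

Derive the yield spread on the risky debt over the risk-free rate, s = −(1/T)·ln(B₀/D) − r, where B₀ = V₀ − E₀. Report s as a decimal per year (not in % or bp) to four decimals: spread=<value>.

d₁ = [ln(V₀/D) + (r + σ²/2)T] / (σ√T)
   = [ln(414.1857/185.2343) + (0.0453 + 0.5·0.4458²)·9.4638] / (0.4458·√9.4638)
   = [0.804693 + 1.369117] / 1.371427 = 1.585071
d₂ = d₁ − σ√T = 1.585071 − 1.371427 = 0.213643
N(d₁) = 0.943525,  N(d₂) = 0.584587,  e^(−rT) = 0.651349
E₀ = V₀·N(d₁) − D·e^(−rT)·N(d₂)
   = 414.1857·0.943525 − 185.2343·0.651349·0.584587 = 320.262801
B₀ = V₀ − E₀ = 414.1857 − 320.262801 = 93.922899
spread = −(1/T)·ln(B₀/D) − r = −(1/9.4638)·ln(93.922899/185.2343) − 0.0453 = 0.02646264

spread=0.0265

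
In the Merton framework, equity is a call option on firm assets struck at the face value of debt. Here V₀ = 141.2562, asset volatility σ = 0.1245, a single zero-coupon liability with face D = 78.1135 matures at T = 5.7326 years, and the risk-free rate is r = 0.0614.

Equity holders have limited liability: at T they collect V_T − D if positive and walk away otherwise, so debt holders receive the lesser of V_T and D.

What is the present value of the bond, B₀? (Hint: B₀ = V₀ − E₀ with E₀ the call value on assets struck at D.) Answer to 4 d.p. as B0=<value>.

d₁ = [ln(V₀/D) + (r + σ²/2)T] / (σ√T)
   = [ln(141.2562/78.1135) + (0.0614 + 0.5·0.1245²)·5.7326] / (0.1245·√5.7326)
   = [0.592412 + 0.396410] / 0.298088 = 3.317211
d₂ = d₁ − σ√T = 3.317211 − 0.298088 = 3.019123
N(d₁) = 0.999545,  N(d₂) = 0.998732,  e^(−rT) = 0.703293
E₀ = V₀·N(d₁) − D·e^(−rT)·N(d₂)
   = 141.2562·0.999545 − 78.1135·0.703293·0.998732 = 86.324938
B₀ = V₀ − E₀ = 141.2562 − 86.324938 = 54.931262

B0=54.9313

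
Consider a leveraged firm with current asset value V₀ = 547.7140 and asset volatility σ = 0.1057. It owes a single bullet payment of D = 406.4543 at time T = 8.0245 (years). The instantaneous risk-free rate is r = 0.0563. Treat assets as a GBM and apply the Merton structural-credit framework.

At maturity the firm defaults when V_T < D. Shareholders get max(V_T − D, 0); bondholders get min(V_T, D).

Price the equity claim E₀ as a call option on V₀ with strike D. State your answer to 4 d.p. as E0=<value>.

d₁ = [ln(V₀/D) + (r + σ²/2)T] / (σ√T)
   = [ln(547.7140/406.4543) + (0.0563 + 0.5·0.1057²)·8.0245] / (0.1057·√8.0245)
   = [0.298282 + 0.496606] / 0.299422 = 2.654740
d₂ = d₁ − σ√T = 2.654740 − 0.299422 = 2.355317
N(d₁) = 0.996032,  N(d₂) = 0.990747,  e^(−rT) = 0.636495
E₀ = V₀·N(d₁) − D·e^(−rT)·N(d₂)
   = 547.7140·0.996032 − 406.4543·0.636495·0.990747 = 289.228362

E0=289.2284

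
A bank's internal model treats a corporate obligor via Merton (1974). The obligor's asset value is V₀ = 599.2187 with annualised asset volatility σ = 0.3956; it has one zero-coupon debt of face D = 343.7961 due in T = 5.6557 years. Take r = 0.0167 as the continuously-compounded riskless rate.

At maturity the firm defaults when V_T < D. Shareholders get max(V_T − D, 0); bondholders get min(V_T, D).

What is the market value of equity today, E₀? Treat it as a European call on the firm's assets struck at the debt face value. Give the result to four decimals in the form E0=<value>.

E0=341.9582

d₁ = [ln(V₀/D) + (r + σ²/2)T] / (σ√T)
   = [ln(599.2187/343.7961) + (0.0167 + 0.5·0.3956²)·5.6557] / (0.3956·√5.6557)
   = [0.555578 + 0.537007] / 0.940805 = 1.161330
d₂ = d₁ − σ√T = 1.161330 − 0.940805 = 0.220525
N(d₁) = 0.877246,  N(d₂) = 0.587269,  e^(−rT) = 0.909873
E₀ = V₀·N(d₁) − D·e^(−rT)·N(d₂)
   = 599.2187·0.877246 − 343.7961·0.909873·0.587269 = 341.958208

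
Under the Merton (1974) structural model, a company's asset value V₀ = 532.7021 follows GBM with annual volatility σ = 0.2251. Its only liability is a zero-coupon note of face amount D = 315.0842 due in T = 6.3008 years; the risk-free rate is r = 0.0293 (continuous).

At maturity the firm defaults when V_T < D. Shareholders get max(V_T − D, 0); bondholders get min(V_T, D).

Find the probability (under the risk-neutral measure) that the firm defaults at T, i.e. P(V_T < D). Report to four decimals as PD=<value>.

PD=0.1651

d₁ = [ln(V₀/D) + (r + σ²/2)T] / (σ√T)
   = [ln(532.7021/315.0842) + (0.0293 + 0.5·0.2251²)·6.3008] / (0.2251·√6.3008)
   = [0.525122 + 0.344244] / 0.565032 = 1.538614
d₂ = d₁ − σ√T = 1.538614 − 0.565032 = 0.973582
risk-neutral PD = N(−d₂) = N(-0.973582) = 0.165132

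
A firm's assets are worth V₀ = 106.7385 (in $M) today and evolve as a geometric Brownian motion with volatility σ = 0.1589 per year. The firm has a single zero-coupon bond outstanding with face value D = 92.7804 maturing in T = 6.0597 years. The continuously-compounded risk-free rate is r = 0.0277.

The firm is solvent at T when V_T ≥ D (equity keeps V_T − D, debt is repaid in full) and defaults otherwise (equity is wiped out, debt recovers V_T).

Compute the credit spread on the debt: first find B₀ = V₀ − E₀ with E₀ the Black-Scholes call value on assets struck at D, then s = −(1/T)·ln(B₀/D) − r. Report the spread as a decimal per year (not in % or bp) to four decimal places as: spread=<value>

spread=0.0094

d₁ = [ln(V₀/D) + (r + σ²/2)T] / (σ√T)
   = [ln(106.7385/92.7804) + (0.0277 + 0.5·0.1589²)·6.0597] / (0.1589·√6.0597)
   = [0.140147 + 0.244355] / 0.391156 = 0.982989
d₂ = d₁ − σ√T = 0.982989 − 0.391156 = 0.591833
N(d₁) = 0.837194,  N(d₂) = 0.723019,  e^(−rT) = 0.845478
E₀ = V₀·N(d₁) − D·e^(−rT)·N(d₂)
   = 106.7385·0.837194 − 92.7804·0.845478·0.723019 = 32.644473
B₀ = V₀ − E₀ = 106.7385 − 32.644473 = 74.094027
spread = −(1/T)·ln(B₀/D) − r = −(1/6.0597)·ln(74.094027/92.7804) − 0.0277 = 0.00941413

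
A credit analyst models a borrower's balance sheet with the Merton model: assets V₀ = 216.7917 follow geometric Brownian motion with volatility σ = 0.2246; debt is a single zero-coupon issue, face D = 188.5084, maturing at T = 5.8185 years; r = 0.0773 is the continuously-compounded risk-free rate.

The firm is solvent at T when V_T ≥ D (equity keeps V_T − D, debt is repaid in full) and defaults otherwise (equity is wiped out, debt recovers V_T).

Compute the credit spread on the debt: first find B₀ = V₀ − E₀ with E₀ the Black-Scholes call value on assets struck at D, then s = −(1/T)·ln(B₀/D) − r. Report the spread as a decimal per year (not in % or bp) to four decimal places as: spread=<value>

d₁ = [ln(V₀/D) + (r + σ²/2)T] / (σ√T)
   = [ln(216.7917/188.5084) + (0.0773 + 0.5·0.2246²)·5.8185] / (0.2246·√5.8185)
   = [0.139794 + 0.596528] / 0.541770 = 1.359104
d₂ = d₁ − σ√T = 1.359104 − 0.541770 = 0.817333
N(d₁) = 0.912943,  N(d₂) = 0.793131,  e^(−rT) = 0.637775
E₀ = V₀·N(d₁) − D·e^(−rT)·N(d₂)
   = 216.7917·0.912943 − 188.5084·0.637775·0.793131 = 102.563600
B₀ = V₀ − E₀ = 216.7917 − 102.563600 = 114.228100
spread = −(1/T)·ln(B₀/D) − r = −(1/5.8185)·ln(114.228100/188.5084) − 0.0773 = 0.00879526

spread=0.0088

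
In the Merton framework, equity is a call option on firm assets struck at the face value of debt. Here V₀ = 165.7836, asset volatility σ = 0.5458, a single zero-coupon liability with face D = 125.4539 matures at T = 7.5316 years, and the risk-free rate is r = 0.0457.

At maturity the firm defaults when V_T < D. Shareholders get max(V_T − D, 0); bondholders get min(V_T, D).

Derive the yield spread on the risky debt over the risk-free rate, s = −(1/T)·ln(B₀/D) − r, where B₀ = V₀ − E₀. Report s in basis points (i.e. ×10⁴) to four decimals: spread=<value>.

spread=684.7057

d₁ = [ln(V₀/D) + (r + σ²/2)T] / (σ√T)
   = [ln(165.7836/125.4539) + (0.0457 + 0.5·0.5458²)·7.5316] / (0.5458·√7.5316)
   = [0.278745 + 1.466017] / 1.497880 = 1.164821
d₂ = d₁ − σ√T = 1.164821 − 1.497880 = -0.333060
N(d₁) = 0.877954,  N(d₂) = 0.369545,  e^(−rT) = 0.708791
E₀ = V₀·N(d₁) − D·e^(−rT)·N(d₂)
   = 165.7836·0.877954 − 125.4539·0.708791·0.369545 = 112.690270
B₀ = V₀ − E₀ = 165.7836 − 112.690270 = 53.093330
spread = −(1/T)·ln(B₀/D) − r = −(1/7.5316)·ln(53.093330/125.4539) − 0.0457 = 0.06847057
in basis points: 0.06847057 × 10⁴ = 684.7057 bp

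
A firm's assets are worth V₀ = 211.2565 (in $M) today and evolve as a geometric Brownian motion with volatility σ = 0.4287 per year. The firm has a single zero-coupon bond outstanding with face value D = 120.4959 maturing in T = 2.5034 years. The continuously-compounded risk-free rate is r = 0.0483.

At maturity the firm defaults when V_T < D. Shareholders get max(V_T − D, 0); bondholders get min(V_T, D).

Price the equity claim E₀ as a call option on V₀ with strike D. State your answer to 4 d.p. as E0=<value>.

d₁ = [ln(V₀/D) + (r + σ²/2)T] / (σ√T)
   = [ln(211.2565/120.4959) + (0.0483 + 0.5·0.4287²)·2.5034] / (0.4287·√2.5034)
   = [0.561457 + 0.350956] / 0.678295 = 1.345157
d₂ = d₁ − σ√T = 1.345157 − 0.678295 = 0.666862
N(d₁) = 0.910713,  N(d₂) = 0.747570,  e^(−rT) = 0.886110
E₀ = V₀·N(d₁) − D·e^(−rT)·N(d₂)
   = 211.2565·0.910713 − 120.4959·0.886110·0.747570 = 112.573993

E0=112.5740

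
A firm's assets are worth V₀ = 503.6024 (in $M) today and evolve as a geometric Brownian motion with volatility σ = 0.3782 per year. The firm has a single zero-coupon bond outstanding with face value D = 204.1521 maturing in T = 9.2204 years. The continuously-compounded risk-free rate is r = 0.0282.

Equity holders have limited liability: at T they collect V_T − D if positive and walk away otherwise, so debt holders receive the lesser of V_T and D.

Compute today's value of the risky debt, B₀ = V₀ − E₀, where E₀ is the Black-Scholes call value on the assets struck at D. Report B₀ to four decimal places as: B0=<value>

d₁ = [ln(V₀/D) + (r + σ²/2)T] / (σ√T)
   = [ln(503.6024/204.1521) + (0.0282 + 0.5·0.3782²)·9.2204] / (0.3782·√9.2204)
   = [0.902922 + 0.919436] / 1.148409 = 1.586855
d₂ = d₁ − σ√T = 1.586855 − 1.148409 = 0.438447
N(d₁) = 0.943727,  N(d₂) = 0.669469,  e^(−rT) = 0.771040
E₀ = V₀·N(d₁) − D·e^(−rT)·N(d₂)
   = 503.6024·0.943727 − 204.1521·0.771040·0.669469 = 369.882652
B₀ = V₀ − E₀ = 503.6024 − 369.882652 = 133.719748

B0=133.7197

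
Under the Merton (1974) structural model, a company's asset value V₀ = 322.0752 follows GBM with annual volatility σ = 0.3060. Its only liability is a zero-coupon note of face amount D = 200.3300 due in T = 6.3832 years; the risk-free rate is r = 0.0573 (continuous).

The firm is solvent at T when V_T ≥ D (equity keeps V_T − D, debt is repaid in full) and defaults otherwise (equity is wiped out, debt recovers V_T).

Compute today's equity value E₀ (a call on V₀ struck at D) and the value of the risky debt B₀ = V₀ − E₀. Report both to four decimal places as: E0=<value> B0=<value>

E0=194.0746 B0=128.0006

d₁ = [ln(V₀/D) + (r + σ²/2)T] / (σ√T)
   = [ln(322.0752/200.3300) + (0.0573 + 0.5·0.3060²)·6.3832] / (0.3060·√6.3832)
   = [0.474819 + 0.664606] / 0.773109 = 1.473822
d₂ = d₁ − σ√T = 1.473822 − 0.773109 = 0.700713
N(d₁) = 0.929735,  N(d₂) = 0.758259,  e^(−rT) = 0.693671
E₀ = V₀·N(d₁) − D·e^(−rT)·N(d₂)
   = 322.0752·0.929735 − 200.3300·0.693671·0.758259 = 194.074623
B₀ = V₀ − E₀ = 322.0752 − 194.074623 = 128.000577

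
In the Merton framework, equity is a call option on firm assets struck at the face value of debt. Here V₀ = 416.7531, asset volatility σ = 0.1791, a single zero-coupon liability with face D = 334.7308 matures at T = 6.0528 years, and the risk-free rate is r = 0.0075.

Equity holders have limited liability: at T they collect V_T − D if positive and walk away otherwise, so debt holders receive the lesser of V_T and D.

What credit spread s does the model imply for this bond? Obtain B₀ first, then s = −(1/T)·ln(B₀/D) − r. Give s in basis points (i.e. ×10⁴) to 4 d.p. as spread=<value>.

spread=144.3719

d₁ = [ln(V₀/D) + (r + σ²/2)T] / (σ√T)
   = [ln(416.7531/334.7308) + (0.0075 + 0.5·0.1791²)·6.0528] / (0.1791·√6.0528)
   = [0.219167 + 0.142473] / 0.440630 = 0.820736
d₂ = d₁ − σ√T = 0.820736 − 0.440630 = 0.380106
N(d₁) = 0.794102,  N(d₂) = 0.648067,  e^(−rT) = 0.955619
E₀ = V₀·N(d₁) − D·e^(−rT)·N(d₂)
   = 416.7531·0.794102 − 334.7308·0.955619·0.648067 = 123.643911
B₀ = V₀ − E₀ = 416.7531 − 123.643911 = 293.109189
spread = −(1/T)·ln(B₀/D) − r = −(1/6.0528)·ln(293.109189/334.7308) − 0.0075 = 0.01443719
in basis points: 0.01443719 × 10⁴ = 144.3719 bp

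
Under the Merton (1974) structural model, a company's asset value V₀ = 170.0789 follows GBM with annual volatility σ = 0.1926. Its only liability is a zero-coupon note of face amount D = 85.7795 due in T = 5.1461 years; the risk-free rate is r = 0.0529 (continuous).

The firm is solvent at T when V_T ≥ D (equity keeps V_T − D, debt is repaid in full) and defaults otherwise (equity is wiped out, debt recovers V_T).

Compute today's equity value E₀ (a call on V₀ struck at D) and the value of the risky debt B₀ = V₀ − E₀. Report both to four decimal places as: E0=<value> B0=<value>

E0=104.9697 B0=65.1092

d₁ = [ln(V₀/D) + (r + σ²/2)T] / (σ√T)
   = [ln(170.0789/85.7795) + (0.0529 + 0.5·0.1926²)·5.1461] / (0.1926·√5.1461)
   = [0.684482 + 0.367675] / 0.436913 = 2.408161
d₂ = d₁ − σ√T = 2.408161 − 0.436913 = 1.971247
N(d₁) = 0.991983,  N(d₂) = 0.975652,  e^(−rT) = 0.761680
E₀ = V₀·N(d₁) − D·e^(−rT)·N(d₂)
   = 170.0789·0.991983 − 85.7795·0.761680·0.975652 = 104.969719
B₀ = V₀ − E₀ = 170.0789 − 104.969719 = 65.109181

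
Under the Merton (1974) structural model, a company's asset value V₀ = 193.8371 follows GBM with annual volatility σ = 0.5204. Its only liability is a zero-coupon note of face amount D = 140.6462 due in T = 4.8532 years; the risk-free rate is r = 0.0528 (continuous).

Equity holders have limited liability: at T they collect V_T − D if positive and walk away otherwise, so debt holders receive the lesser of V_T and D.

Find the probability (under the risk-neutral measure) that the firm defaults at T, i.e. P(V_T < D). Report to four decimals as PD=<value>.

PD=0.5279

d₁ = [ln(V₀/D) + (r + σ²/2)T] / (σ√T)
   = [ln(193.8371/140.6462) + (0.0528 + 0.5·0.5204²)·4.8532] / (0.5204·√4.8532)
   = [0.320771 + 0.913411] / 1.146440 = 1.076534
d₂ = d₁ − σ√T = 1.076534 − 1.146440 = -0.069906
risk-neutral PD = N(−d₂) = N(0.069906) = 0.527866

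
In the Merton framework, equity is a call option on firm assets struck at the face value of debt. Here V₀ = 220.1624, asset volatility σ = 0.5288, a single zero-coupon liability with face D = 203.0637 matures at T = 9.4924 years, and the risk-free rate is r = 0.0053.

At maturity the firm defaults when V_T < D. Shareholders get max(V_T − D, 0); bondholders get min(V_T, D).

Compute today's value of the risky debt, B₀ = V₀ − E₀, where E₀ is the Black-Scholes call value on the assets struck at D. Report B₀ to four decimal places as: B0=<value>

d₁ = [ln(V₀/D) + (r + σ²/2)T] / (σ√T)
   = [ln(220.1624/203.0637) + (0.0053 + 0.5·0.5288²)·9.4924] / (0.5288·√9.4924)
   = [0.080846 + 1.377487] / 1.629219 = 0.895112
d₂ = d₁ − σ√T = 0.895112 − 1.629219 = -0.734107
N(d₁) = 0.814636,  N(d₂) = 0.231442,  e^(−rT) = 0.950935
E₀ = V₀·N(d₁) − D·e^(−rT)·N(d₂)
   = 220.1624·0.814636 − 203.0637·0.950935·0.231442 = 134.660816
B₀ = V₀ − E₀ = 220.1624 − 134.660816 = 85.501584

B0=85.5016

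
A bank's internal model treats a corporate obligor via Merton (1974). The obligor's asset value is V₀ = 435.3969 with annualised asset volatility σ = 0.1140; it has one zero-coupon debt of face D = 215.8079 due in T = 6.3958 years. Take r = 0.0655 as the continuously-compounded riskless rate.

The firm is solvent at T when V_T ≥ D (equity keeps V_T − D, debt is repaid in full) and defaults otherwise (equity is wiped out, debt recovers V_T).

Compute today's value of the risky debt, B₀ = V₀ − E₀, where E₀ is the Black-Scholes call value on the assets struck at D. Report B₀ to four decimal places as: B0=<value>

B0=141.9476

d₁ = [ln(V₀/D) + (r + σ²/2)T] / (σ√T)
   = [ln(435.3969/215.8079) + (0.0655 + 0.5·0.1140²)·6.3958] / (0.1140·√6.3958)
   = [0.701869 + 0.460485] / 0.288305 = 4.031681
d₂ = d₁ − σ√T = 4.031681 − 0.288305 = 3.743376
N(d₁) = 0.999972,  N(d₂) = 0.999909,  e^(−rT) = 0.657754
E₀ = V₀·N(d₁) − D·e^(−rT)·N(d₂)
   = 435.3969·0.999972 − 215.8079·0.657754·0.999909 = 293.449309
B₀ = V₀ − E₀ = 435.3969 − 293.449309 = 141.947591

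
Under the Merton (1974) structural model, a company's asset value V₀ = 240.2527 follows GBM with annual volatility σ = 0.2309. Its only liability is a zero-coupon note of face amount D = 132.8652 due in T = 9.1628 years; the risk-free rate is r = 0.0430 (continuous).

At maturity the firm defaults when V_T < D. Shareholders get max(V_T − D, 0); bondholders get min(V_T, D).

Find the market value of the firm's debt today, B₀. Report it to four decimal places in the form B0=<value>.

d₁ = [ln(V₀/D) + (r + σ²/2)T] / (σ√T)
   = [ln(240.2527/132.8652) + (0.0430 + 0.5·0.2309²)·9.1628] / (0.2309·√9.1628)
   = [0.592356 + 0.638257] / 0.698937 = 1.760692
d₂ = d₁ − σ√T = 1.760692 − 0.698937 = 1.061755
N(d₁) = 0.960855,  N(d₂) = 0.855827,  e^(−rT) = 0.674354
E₀ = V₀·N(d₁) − D·e^(−rT)·N(d₂)
   = 240.2527·0.960855 − 132.8652·0.674354·0.855827 = 154.167467
B₀ = V₀ − E₀ = 240.2527 − 154.167467 = 86.085233

B0=86.0852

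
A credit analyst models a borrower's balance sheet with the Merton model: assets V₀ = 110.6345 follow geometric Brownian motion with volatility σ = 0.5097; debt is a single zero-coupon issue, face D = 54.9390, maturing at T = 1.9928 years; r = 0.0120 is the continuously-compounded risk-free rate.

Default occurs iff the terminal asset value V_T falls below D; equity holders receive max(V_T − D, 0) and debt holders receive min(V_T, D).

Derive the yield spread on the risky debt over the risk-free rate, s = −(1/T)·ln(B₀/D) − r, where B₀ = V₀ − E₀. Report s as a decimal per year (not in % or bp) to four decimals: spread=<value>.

d₁ = [ln(V₀/D) + (r + σ²/2)T] / (σ√T)
   = [ln(110.6345/54.9390) + (0.0120 + 0.5·0.5097²)·1.9928] / (0.5097·√1.9928)
   = [0.700008 + 0.282772] / 0.719526 = 1.365873
d₂ = d₁ − σ√T = 1.365873 − 0.719526 = 0.646347
N(d₁) = 0.914011,  N(d₂) = 0.740973,  e^(−rT) = 0.976370
E₀ = V₀·N(d₁) − D·e^(−rT)·N(d₂)
   = 110.6345·0.914011 − 54.9390·0.976370·0.740973 = 61.374741
B₀ = V₀ − E₀ = 110.6345 − 61.374741 = 49.259759
spread = −(1/T)·ln(B₀/D) − r = −(1/1.9928)·ln(49.259759/54.9390) − 0.0120 = 0.04275511

spread=0.0428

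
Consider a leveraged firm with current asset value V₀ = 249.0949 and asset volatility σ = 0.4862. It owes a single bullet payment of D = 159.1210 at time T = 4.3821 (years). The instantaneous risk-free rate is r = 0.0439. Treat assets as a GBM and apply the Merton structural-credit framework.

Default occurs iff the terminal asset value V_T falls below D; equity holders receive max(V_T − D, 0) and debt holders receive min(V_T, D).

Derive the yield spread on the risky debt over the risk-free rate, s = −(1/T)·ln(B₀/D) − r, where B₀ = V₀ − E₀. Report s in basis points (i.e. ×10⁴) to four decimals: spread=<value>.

spread=538.2372

d₁ = [ln(V₀/D) + (r + σ²/2)T] / (σ√T)
   = [ln(249.0949/159.1210) + (0.0439 + 0.5·0.4862²)·4.3821] / (0.4862·√4.3821)
   = [0.448169 + 0.710317] / 1.017785 = 1.138243
d₂ = d₁ − σ√T = 1.138243 − 1.017785 = 0.120458
N(d₁) = 0.872490,  N(d₂) = 0.547940,  e^(−rT) = 0.824998
E₀ = V₀·N(d₁) − D·e^(−rT)·N(d₂)
   = 249.0949·0.872490 − 159.1210·0.824998·0.547940 = 145.402397
B₀ = V₀ − E₀ = 249.0949 − 145.402397 = 103.692503
spread = −(1/T)·ln(B₀/D) − r = −(1/4.3821)·ln(103.692503/159.1210) − 0.0439 = 0.05382372
in basis points: 0.05382372 × 10⁴ = 538.2372 bp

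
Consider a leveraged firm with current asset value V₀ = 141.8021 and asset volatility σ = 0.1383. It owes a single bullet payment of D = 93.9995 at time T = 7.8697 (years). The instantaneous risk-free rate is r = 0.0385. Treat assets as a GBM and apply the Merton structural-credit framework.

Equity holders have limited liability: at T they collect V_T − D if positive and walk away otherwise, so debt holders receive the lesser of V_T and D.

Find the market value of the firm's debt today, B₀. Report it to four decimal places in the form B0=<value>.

B0=68.9404

d₁ = [ln(V₀/D) + (r + σ²/2)T] / (σ√T)
   = [ln(141.8021/93.9995) + (0.0385 + 0.5·0.1383²)·7.8697] / (0.1383·√7.8697)
   = [0.411143 + 0.378245] / 0.387973 = 2.034647
d₂ = d₁ − σ√T = 2.034647 − 0.387973 = 1.646675
N(d₁) = 0.979057,  N(d₂) = 0.950188,  e^(−rT) = 0.738611
E₀ = V₀·N(d₁) − D·e^(−rT)·N(d₂)
   = 141.8021·0.979057 − 93.9995·0.738611·0.950188 = 72.861653
B₀ = V₀ − E₀ = 141.8021 − 72.861653 = 68.940447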